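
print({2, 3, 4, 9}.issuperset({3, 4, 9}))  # True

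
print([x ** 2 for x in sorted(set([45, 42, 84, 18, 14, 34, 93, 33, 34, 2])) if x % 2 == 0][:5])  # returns [4, 196, 324, 1156, 1764]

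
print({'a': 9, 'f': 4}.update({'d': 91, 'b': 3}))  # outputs None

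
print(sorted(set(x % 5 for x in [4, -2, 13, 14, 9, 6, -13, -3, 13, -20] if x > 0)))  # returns [1, 3, 4]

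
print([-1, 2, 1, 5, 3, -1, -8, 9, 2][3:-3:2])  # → [5, -1]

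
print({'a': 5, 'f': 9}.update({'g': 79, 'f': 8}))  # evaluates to None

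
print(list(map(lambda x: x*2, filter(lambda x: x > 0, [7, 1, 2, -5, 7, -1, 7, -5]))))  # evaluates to [14, 2, 4, 14, 14]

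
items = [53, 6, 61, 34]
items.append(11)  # [53, 6, 61, 34, 11]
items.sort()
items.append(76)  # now [6, 11, 34, 53, 61, 76]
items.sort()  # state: [6, 11, 34, 53, 61, 76]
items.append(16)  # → [6, 11, 34, 53, 61, 76, 16]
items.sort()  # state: [6, 11, 16, 34, 53, 61, 76]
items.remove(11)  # [6, 16, 34, 53, 61, 76]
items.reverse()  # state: [76, 61, 53, 34, 16, 6]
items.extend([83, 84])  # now [76, 61, 53, 34, 16, 6, 83, 84]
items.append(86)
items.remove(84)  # [76, 61, 53, 34, 16, 6, 83, 86]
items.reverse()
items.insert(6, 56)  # [86, 83, 6, 16, 34, 53, 56, 61, 76]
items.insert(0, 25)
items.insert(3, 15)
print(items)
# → [25, 86, 83, 15, 6, 16, 34, 53, 56, 61, 76]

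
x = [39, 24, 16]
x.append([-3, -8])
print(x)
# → [39, 24, 16, [-3, -8]]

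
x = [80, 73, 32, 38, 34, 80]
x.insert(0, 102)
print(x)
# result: [102, 80, 73, 32, 38, 34, 80]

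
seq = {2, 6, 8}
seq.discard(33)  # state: {2, 6, 8}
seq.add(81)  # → {2, 6, 8, 81}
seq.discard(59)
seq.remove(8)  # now {2, 6, 81}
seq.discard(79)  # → {2, 6, 81}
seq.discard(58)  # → {2, 6, 81}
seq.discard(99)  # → {2, 6, 81}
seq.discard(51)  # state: {2, 6, 81}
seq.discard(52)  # {2, 6, 81}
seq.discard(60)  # {2, 6, 81}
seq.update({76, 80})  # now {2, 6, 76, 80, 81}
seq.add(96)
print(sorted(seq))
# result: [2, 6, 76, 80, 81, 96]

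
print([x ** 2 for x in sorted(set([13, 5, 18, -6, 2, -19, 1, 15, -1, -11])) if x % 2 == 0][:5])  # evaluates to [36, 4, 324]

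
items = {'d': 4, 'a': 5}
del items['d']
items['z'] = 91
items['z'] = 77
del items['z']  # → {'a': 5}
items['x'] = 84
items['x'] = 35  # {'a': 5, 'x': 35}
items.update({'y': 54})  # {'a': 5, 'x': 35, 'y': 54}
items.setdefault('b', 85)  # 85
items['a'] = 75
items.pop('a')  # 75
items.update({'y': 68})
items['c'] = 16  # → {'x': 35, 'y': 68, 'b': 85, 'c': 16}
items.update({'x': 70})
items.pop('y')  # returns 68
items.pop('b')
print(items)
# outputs {'x': 70, 'c': 16}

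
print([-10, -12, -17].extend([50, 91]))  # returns None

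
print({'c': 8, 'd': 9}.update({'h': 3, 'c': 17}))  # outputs None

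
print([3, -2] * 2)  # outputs [3, -2, 3, -2]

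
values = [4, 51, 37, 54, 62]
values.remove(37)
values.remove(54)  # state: [4, 51, 62]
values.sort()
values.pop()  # 62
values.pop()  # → 51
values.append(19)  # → [4, 19]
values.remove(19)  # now [4]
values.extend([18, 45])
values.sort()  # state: [4, 18, 45]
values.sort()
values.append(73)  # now [4, 18, 45, 73]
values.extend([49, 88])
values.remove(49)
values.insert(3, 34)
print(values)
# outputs [4, 18, 45, 34, 73, 88]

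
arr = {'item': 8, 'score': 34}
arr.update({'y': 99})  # {'item': 8, 'score': 34, 'y': 99}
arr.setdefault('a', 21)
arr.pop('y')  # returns 99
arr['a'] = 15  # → {'item': 8, 'score': 34, 'a': 15}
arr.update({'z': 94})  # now {'item': 8, 'score': 34, 'a': 15, 'z': 94}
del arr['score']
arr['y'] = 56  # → {'item': 8, 'a': 15, 'z': 94, 'y': 56}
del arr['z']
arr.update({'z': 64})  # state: {'item': 8, 'a': 15, 'y': 56, 'z': 64}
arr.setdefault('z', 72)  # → 64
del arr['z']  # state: {'item': 8, 'a': 15, 'y': 56}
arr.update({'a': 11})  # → {'item': 8, 'a': 11, 'y': 56}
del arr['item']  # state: {'a': 11, 'y': 56}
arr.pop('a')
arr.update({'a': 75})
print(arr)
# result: {'y': 56, 'a': 75}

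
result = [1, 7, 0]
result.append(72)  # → [1, 7, 0, 72]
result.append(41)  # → [1, 7, 0, 72, 41]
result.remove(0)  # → [1, 7, 72, 41]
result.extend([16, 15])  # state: [1, 7, 72, 41, 16, 15]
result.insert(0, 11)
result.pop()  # 15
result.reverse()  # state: [16, 41, 72, 7, 1, 11]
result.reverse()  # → [11, 1, 7, 72, 41, 16]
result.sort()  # [1, 7, 11, 16, 41, 72]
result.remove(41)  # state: [1, 7, 11, 16, 72]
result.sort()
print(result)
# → [1, 7, 11, 16, 72]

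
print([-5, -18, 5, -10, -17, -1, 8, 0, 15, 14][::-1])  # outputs [14, 15, 0, 8, -1, -17, -10, 5, -18, -5]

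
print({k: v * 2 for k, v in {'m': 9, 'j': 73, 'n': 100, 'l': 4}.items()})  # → {'m': 18, 'j': 146, 'n': 200, 'l': 8}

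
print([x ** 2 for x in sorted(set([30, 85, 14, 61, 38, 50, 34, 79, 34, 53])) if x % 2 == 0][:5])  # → [196, 900, 1156, 1444, 2500]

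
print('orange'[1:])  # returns range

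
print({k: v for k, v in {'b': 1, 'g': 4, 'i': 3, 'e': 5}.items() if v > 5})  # {}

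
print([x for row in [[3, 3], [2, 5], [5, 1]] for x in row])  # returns [3, 3, 2, 5, 5, 1]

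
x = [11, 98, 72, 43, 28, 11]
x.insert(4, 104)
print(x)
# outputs [11, 98, 72, 43, 104, 28, 11]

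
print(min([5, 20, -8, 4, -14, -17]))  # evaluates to -17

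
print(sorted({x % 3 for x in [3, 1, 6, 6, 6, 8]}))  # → [0, 1, 2]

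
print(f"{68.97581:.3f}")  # 68.976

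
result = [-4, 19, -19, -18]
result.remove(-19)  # [-4, 19, -18]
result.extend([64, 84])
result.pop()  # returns 84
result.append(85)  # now [-4, 19, -18, 64, 85]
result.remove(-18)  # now [-4, 19, 64, 85]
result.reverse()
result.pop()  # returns -4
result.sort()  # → [19, 64, 85]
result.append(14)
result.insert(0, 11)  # [11, 19, 64, 85, 14]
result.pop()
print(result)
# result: [11, 19, 64, 85]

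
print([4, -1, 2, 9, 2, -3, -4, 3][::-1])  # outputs [3, -4, -3, 2, 9, 2, -1, 4]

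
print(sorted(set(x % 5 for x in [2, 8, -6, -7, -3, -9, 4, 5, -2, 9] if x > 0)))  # [0, 2, 3, 4]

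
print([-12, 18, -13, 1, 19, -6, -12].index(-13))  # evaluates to 2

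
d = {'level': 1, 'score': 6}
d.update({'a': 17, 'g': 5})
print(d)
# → {'level': 1, 'score': 6, 'a': 17, 'g': 5}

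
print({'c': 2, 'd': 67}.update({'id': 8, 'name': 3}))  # None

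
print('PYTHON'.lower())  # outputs python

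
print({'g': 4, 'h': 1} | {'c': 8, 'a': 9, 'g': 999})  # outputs {'g': 999, 'h': 1, 'c': 8, 'a': 9}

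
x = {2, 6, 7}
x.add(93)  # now {2, 6, 7, 93}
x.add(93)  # {2, 6, 7, 93}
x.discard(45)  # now {2, 6, 7, 93}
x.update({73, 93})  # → {2, 6, 7, 73, 93}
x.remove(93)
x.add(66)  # {2, 6, 7, 66, 73}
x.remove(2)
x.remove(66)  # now {6, 7, 73}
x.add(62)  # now {6, 7, 62, 73}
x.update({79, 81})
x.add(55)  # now {6, 7, 55, 62, 73, 79, 81}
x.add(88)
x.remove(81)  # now {6, 7, 55, 62, 73, 79, 88}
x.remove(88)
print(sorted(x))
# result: [6, 7, 55, 62, 73, 79]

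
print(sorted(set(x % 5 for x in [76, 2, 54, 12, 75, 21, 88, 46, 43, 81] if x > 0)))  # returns [0, 1, 2, 3, 4]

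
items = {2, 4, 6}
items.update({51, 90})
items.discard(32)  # {2, 4, 6, 51, 90}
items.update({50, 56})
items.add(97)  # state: {2, 4, 6, 50, 51, 56, 90, 97}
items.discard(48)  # {2, 4, 6, 50, 51, 56, 90, 97}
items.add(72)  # {2, 4, 6, 50, 51, 56, 72, 90, 97}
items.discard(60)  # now {2, 4, 6, 50, 51, 56, 72, 90, 97}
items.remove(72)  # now {2, 4, 6, 50, 51, 56, 90, 97}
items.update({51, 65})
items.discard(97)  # {2, 4, 6, 50, 51, 56, 65, 90}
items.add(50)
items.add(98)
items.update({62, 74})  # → {2, 4, 6, 50, 51, 56, 62, 65, 74, 90, 98}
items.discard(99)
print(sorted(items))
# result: [2, 4, 6, 50, 51, 56, 62, 65, 74, 90, 98]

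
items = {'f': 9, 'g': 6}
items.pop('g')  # 6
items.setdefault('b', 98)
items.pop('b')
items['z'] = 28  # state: {'f': 9, 'z': 28}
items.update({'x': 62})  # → {'f': 9, 'z': 28, 'x': 62}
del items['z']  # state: {'f': 9, 'x': 62}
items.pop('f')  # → 9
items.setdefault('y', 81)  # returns 81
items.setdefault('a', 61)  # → 61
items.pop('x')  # 62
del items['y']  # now {'a': 61}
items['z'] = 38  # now {'a': 61, 'z': 38}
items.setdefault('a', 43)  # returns 61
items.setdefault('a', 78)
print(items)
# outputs {'a': 61, 'z': 38}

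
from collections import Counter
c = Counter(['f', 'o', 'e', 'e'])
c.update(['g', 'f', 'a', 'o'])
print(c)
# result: Counter({'f': 2, 'o': 2, 'e': 2, 'g': 1, 'a': 1})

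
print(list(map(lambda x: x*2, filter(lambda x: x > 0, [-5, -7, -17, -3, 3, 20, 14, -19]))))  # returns [6, 40, 28]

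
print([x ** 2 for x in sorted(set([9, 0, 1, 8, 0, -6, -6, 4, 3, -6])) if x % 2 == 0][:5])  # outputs [36, 0, 16, 64]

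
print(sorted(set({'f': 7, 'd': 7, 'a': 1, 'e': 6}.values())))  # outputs [1, 6, 7]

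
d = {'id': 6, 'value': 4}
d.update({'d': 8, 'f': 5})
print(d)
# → {'id': 6, 'value': 4, 'd': 8, 'f': 5}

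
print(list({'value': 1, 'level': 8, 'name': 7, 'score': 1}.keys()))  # ['value', 'level', 'name', 'score']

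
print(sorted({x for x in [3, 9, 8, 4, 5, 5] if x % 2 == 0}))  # [4, 8]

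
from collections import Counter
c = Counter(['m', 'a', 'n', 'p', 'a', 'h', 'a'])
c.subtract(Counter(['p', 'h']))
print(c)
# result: Counter({'a': 3, 'm': 1, 'n': 1, 'p': 0, 'h': 0})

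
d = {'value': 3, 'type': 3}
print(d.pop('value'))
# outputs 3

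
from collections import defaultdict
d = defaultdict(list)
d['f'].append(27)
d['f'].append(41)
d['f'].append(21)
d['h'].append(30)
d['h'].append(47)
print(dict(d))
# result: {'f': [27, 41, 21], 'h': [30, 47]}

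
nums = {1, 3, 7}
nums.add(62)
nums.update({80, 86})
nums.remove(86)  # {1, 3, 7, 62, 80}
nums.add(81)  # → {1, 3, 7, 62, 80, 81}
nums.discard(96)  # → {1, 3, 7, 62, 80, 81}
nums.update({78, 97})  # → {1, 3, 7, 62, 78, 80, 81, 97}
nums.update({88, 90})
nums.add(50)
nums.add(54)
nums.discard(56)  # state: {1, 3, 7, 50, 54, 62, 78, 80, 81, 88, 90, 97}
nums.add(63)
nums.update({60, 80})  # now {1, 3, 7, 50, 54, 60, 62, 63, 78, 80, 81, 88, 90, 97}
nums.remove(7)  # {1, 3, 50, 54, 60, 62, 63, 78, 80, 81, 88, 90, 97}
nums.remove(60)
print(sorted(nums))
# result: [1, 3, 50, 54, 62, 63, 78, 80, 81, 88, 90, 97]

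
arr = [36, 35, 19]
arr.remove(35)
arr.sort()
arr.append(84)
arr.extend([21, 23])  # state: [19, 36, 84, 21, 23]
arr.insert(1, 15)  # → [19, 15, 36, 84, 21, 23]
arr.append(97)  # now [19, 15, 36, 84, 21, 23, 97]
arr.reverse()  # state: [97, 23, 21, 84, 36, 15, 19]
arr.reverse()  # [19, 15, 36, 84, 21, 23, 97]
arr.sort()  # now [15, 19, 21, 23, 36, 84, 97]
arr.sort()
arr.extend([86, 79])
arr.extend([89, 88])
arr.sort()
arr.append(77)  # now [15, 19, 21, 23, 36, 79, 84, 86, 88, 89, 97, 77]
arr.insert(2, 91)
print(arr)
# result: [15, 19, 91, 21, 23, 36, 79, 84, 86, 88, 89, 97, 77]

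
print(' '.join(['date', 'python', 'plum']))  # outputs date python plum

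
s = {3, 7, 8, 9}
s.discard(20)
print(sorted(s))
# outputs [3, 7, 8, 9]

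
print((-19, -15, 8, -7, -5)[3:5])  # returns (-7, -5)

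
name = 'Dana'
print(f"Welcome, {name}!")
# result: Welcome, Dana!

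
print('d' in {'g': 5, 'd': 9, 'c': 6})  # True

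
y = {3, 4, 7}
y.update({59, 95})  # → {3, 4, 7, 59, 95}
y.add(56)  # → {3, 4, 7, 56, 59, 95}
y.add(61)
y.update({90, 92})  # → {3, 4, 7, 56, 59, 61, 90, 92, 95}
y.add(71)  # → {3, 4, 7, 56, 59, 61, 71, 90, 92, 95}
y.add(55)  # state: {3, 4, 7, 55, 56, 59, 61, 71, 90, 92, 95}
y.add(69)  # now {3, 4, 7, 55, 56, 59, 61, 69, 71, 90, 92, 95}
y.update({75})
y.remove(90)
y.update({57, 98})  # {3, 4, 7, 55, 56, 57, 59, 61, 69, 71, 75, 92, 95, 98}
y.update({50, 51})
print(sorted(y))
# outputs [3, 4, 7, 50, 51, 55, 56, 57, 59, 61, 69, 71, 75, 92, 95, 98]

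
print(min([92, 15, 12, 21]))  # 12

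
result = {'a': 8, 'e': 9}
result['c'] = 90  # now {'a': 8, 'e': 9, 'c': 90}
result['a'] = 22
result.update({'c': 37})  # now {'a': 22, 'e': 9, 'c': 37}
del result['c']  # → {'a': 22, 'e': 9}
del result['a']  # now {'e': 9}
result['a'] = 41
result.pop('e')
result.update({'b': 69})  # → {'a': 41, 'b': 69}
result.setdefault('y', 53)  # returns 53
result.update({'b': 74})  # {'a': 41, 'b': 74, 'y': 53}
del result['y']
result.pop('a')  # 41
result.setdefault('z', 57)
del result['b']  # {'z': 57}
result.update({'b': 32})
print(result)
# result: {'z': 57, 'b': 32}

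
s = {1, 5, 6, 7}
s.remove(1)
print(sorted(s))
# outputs [5, 6, 7]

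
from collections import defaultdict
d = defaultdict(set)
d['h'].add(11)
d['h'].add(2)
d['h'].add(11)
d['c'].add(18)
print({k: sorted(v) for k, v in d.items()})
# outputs {'h': [2, 11], 'c': [18]}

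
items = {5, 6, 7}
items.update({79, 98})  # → {5, 6, 7, 79, 98}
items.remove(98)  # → {5, 6, 7, 79}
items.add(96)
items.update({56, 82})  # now {5, 6, 7, 56, 79, 82, 96}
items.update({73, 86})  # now {5, 6, 7, 56, 73, 79, 82, 86, 96}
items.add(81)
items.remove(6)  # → {5, 7, 56, 73, 79, 81, 82, 86, 96}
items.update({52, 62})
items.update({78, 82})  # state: {5, 7, 52, 56, 62, 73, 78, 79, 81, 82, 86, 96}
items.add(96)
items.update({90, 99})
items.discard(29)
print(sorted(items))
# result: [5, 7, 52, 56, 62, 73, 78, 79, 81, 82, 86, 90, 96, 99]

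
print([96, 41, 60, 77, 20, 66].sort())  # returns None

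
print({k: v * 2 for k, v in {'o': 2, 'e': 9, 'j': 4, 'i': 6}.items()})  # {'o': 4, 'e': 18, 'j': 8, 'i': 12}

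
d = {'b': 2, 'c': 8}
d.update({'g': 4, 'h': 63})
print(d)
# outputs {'b': 2, 'c': 8, 'g': 4, 'h': 63}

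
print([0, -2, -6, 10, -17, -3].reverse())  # None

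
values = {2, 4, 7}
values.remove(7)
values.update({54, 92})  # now {2, 4, 54, 92}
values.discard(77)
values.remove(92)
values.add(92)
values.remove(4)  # {2, 54, 92}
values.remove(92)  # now {2, 54}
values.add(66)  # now {2, 54, 66}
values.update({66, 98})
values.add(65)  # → {2, 54, 65, 66, 98}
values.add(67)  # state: {2, 54, 65, 66, 67, 98}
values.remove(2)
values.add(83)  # {54, 65, 66, 67, 83, 98}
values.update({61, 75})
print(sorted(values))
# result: [54, 61, 65, 66, 67, 75, 83, 98]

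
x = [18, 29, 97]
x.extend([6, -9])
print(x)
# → [18, 29, 97, 6, -9]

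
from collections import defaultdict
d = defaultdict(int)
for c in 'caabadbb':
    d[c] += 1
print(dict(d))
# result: {'c': 1, 'a': 3, 'b': 3, 'd': 1}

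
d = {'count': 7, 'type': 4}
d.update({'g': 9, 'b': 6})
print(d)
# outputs {'count': 7, 'type': 4, 'g': 9, 'b': 6}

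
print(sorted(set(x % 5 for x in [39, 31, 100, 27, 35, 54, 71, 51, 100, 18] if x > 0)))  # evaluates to [0, 1, 2, 3, 4]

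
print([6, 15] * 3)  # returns [6, 15, 6, 15, 6, 15]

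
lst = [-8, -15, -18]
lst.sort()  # [-18, -15, -8]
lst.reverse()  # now [-8, -15, -18]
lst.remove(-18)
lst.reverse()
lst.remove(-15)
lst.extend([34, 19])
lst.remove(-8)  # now [34, 19]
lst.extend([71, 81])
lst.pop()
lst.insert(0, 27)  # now [27, 34, 19, 71]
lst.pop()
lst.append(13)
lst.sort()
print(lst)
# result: [13, 19, 27, 34]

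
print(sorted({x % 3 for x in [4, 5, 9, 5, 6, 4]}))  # [0, 1, 2]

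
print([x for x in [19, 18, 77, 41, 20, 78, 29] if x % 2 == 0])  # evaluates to [18, 20, 78]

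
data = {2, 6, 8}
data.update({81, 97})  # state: {2, 6, 8, 81, 97}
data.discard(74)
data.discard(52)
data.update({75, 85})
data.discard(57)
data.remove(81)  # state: {2, 6, 8, 75, 85, 97}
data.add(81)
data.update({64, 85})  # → {2, 6, 8, 64, 75, 81, 85, 97}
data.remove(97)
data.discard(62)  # {2, 6, 8, 64, 75, 81, 85}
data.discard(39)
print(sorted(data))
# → [2, 6, 8, 64, 75, 81, 85]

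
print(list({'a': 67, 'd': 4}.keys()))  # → ['a', 'd']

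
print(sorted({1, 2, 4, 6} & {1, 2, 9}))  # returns [1, 2]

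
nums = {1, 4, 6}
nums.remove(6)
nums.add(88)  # {1, 4, 88}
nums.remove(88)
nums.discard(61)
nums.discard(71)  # {1, 4}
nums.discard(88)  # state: {1, 4}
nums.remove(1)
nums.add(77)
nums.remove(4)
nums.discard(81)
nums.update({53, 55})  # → {53, 55, 77}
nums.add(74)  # {53, 55, 74, 77}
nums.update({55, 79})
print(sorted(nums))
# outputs [53, 55, 74, 77, 79]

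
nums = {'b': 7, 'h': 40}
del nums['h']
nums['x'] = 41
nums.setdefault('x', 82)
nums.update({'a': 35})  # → {'b': 7, 'x': 41, 'a': 35}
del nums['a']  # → {'b': 7, 'x': 41}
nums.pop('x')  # 41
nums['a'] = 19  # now {'b': 7, 'a': 19}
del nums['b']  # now {'a': 19}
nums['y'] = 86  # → {'a': 19, 'y': 86}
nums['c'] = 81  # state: {'a': 19, 'y': 86, 'c': 81}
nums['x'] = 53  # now {'a': 19, 'y': 86, 'c': 81, 'x': 53}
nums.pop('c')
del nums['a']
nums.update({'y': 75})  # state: {'y': 75, 'x': 53}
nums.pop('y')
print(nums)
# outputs {'x': 53}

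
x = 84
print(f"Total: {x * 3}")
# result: Total: 252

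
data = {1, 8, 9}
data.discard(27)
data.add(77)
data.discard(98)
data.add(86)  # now {1, 8, 9, 77, 86}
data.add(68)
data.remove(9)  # {1, 8, 68, 77, 86}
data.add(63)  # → {1, 8, 63, 68, 77, 86}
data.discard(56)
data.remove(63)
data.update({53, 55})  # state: {1, 8, 53, 55, 68, 77, 86}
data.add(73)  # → {1, 8, 53, 55, 68, 73, 77, 86}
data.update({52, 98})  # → {1, 8, 52, 53, 55, 68, 73, 77, 86, 98}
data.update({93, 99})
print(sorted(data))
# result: [1, 8, 52, 53, 55, 68, 73, 77, 86, 93, 98, 99]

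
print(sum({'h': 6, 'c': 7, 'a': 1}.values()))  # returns 14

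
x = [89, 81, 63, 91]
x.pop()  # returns 91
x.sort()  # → [63, 81, 89]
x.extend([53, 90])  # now [63, 81, 89, 53, 90]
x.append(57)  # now [63, 81, 89, 53, 90, 57]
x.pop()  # 57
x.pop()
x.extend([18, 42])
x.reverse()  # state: [42, 18, 53, 89, 81, 63]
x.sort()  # [18, 42, 53, 63, 81, 89]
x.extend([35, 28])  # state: [18, 42, 53, 63, 81, 89, 35, 28]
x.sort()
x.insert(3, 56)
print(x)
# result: [18, 28, 35, 56, 42, 53, 63, 81, 89]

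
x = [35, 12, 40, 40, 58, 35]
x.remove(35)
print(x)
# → [12, 40, 40, 58, 35]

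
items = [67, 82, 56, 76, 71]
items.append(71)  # [67, 82, 56, 76, 71, 71]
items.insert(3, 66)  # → [67, 82, 56, 66, 76, 71, 71]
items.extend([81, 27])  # [67, 82, 56, 66, 76, 71, 71, 81, 27]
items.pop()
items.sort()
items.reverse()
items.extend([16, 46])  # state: [82, 81, 76, 71, 71, 67, 66, 56, 16, 46]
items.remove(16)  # [82, 81, 76, 71, 71, 67, 66, 56, 46]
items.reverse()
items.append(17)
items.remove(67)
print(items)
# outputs [46, 56, 66, 71, 71, 76, 81, 82, 17]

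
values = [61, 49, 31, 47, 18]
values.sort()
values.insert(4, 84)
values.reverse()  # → [61, 84, 49, 47, 31, 18]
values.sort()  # [18, 31, 47, 49, 61, 84]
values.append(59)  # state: [18, 31, 47, 49, 61, 84, 59]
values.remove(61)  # [18, 31, 47, 49, 84, 59]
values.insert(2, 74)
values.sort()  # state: [18, 31, 47, 49, 59, 74, 84]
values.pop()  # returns 84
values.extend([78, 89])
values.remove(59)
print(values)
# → [18, 31, 47, 49, 74, 78, 89]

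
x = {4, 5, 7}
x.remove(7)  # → {4, 5}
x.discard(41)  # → {4, 5}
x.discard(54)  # {4, 5}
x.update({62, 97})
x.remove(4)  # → {5, 62, 97}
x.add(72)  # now {5, 62, 72, 97}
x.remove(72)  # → {5, 62, 97}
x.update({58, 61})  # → {5, 58, 61, 62, 97}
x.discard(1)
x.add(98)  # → {5, 58, 61, 62, 97, 98}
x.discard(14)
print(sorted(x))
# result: [5, 58, 61, 62, 97, 98]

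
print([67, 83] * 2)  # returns [67, 83, 67, 83]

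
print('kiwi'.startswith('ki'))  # True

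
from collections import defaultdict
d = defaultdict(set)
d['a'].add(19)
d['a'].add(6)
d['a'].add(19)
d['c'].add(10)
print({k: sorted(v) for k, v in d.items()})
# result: {'a': [6, 19], 'c': [10]}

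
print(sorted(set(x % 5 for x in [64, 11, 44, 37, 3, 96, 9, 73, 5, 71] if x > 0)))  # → [0, 1, 2, 3, 4]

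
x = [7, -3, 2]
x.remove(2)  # [7, -3]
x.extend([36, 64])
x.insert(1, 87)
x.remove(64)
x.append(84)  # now [7, 87, -3, 36, 84]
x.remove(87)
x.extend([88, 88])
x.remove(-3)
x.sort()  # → [7, 36, 84, 88, 88]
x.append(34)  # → [7, 36, 84, 88, 88, 34]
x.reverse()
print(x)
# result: [34, 88, 88, 84, 36, 7]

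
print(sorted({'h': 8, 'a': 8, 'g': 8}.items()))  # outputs [('a', 8), ('g', 8), ('h', 8)]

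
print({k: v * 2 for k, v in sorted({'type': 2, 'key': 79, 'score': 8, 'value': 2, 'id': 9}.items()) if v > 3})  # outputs {'id': 18, 'key': 158, 'score': 16}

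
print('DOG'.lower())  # dog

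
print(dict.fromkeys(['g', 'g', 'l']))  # {'g': None, 'l': None}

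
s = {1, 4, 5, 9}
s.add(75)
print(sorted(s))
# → [1, 4, 5, 9, 75]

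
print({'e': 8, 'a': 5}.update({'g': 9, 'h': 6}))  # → None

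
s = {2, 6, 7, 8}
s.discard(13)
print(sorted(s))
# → [2, 6, 7, 8]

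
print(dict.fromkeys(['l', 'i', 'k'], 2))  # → {'l': 2, 'i': 2, 'k': 2}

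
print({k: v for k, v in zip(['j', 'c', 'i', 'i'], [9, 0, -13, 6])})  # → {'j': 9, 'c': 0, 'i': 6}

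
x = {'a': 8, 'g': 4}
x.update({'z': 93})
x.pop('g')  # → 4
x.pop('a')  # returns 8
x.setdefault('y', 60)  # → 60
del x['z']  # {'y': 60}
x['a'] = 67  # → {'y': 60, 'a': 67}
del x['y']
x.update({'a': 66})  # {'a': 66}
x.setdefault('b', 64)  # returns 64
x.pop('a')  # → 66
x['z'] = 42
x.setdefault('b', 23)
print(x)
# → {'b': 64, 'z': 42}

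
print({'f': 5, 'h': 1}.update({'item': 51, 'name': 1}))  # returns None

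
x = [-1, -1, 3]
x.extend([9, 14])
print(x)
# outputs [-1, -1, 3, 9, 14]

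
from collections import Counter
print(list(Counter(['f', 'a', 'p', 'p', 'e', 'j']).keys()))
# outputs ['f', 'a', 'p', 'e', 'j']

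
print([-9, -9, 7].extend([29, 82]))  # None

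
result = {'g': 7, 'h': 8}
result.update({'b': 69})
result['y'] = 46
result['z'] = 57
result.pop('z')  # 57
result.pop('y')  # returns 46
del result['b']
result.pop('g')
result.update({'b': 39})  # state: {'h': 8, 'b': 39}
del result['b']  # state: {'h': 8}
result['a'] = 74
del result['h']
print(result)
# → {'a': 74}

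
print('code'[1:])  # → ode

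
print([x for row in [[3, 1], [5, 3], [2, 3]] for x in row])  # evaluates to [3, 1, 5, 3, 2, 3]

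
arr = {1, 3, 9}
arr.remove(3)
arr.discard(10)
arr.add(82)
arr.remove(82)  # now {1, 9}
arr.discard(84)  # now {1, 9}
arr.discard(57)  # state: {1, 9}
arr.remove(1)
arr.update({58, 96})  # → {9, 58, 96}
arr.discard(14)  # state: {9, 58, 96}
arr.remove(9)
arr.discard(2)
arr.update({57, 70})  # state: {57, 58, 70, 96}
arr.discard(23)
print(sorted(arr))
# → [57, 58, 70, 96]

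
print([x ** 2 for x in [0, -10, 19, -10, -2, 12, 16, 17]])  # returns [0, 100, 361, 100, 4, 144, 256, 289]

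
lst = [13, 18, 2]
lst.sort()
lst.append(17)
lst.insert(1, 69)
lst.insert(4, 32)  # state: [2, 69, 13, 18, 32, 17]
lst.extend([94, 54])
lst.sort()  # [2, 13, 17, 18, 32, 54, 69, 94]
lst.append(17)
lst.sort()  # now [2, 13, 17, 17, 18, 32, 54, 69, 94]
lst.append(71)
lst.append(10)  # [2, 13, 17, 17, 18, 32, 54, 69, 94, 71, 10]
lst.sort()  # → [2, 10, 13, 17, 17, 18, 32, 54, 69, 71, 94]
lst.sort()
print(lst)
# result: [2, 10, 13, 17, 17, 18, 32, 54, 69, 71, 94]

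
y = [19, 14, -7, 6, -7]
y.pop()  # -7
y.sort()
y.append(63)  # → [-7, 6, 14, 19, 63]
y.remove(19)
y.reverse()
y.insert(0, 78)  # [78, 63, 14, 6, -7]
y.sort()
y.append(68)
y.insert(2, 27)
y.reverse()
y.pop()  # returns -7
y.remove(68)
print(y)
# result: [78, 63, 14, 27, 6]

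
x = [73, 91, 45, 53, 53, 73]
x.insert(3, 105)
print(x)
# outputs [73, 91, 45, 105, 53, 53, 73]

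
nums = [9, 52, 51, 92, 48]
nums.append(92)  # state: [9, 52, 51, 92, 48, 92]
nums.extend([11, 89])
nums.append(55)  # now [9, 52, 51, 92, 48, 92, 11, 89, 55]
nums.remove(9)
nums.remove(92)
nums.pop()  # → 55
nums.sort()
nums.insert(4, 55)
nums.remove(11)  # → [48, 51, 52, 55, 89, 92]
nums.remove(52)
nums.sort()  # [48, 51, 55, 89, 92]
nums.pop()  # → 92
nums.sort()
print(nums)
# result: [48, 51, 55, 89]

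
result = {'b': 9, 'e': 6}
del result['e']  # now {'b': 9}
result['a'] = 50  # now {'b': 9, 'a': 50}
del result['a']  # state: {'b': 9}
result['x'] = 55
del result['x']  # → {'b': 9}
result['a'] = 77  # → {'b': 9, 'a': 77}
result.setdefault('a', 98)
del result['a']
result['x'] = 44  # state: {'b': 9, 'x': 44}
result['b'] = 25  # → {'b': 25, 'x': 44}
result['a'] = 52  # {'b': 25, 'x': 44, 'a': 52}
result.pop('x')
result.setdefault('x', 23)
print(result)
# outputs {'b': 25, 'a': 52, 'x': 23}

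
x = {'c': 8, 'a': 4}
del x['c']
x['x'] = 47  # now {'a': 4, 'x': 47}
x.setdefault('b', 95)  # 95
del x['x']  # {'a': 4, 'b': 95}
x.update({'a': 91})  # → {'a': 91, 'b': 95}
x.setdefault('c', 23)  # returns 23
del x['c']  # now {'a': 91, 'b': 95}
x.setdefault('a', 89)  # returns 91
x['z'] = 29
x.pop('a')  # 91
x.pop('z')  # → 29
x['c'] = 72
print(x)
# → {'b': 95, 'c': 72}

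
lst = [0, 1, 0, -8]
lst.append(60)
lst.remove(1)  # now [0, 0, -8, 60]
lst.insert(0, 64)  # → [64, 0, 0, -8, 60]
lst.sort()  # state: [-8, 0, 0, 60, 64]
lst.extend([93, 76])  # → [-8, 0, 0, 60, 64, 93, 76]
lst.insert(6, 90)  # [-8, 0, 0, 60, 64, 93, 90, 76]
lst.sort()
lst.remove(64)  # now [-8, 0, 0, 60, 76, 90, 93]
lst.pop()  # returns 93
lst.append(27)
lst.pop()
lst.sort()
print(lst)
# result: [-8, 0, 0, 60, 76, 90]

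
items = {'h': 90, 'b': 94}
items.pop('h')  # 90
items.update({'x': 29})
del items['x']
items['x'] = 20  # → {'b': 94, 'x': 20}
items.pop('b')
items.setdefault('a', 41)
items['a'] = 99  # {'x': 20, 'a': 99}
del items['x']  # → {'a': 99}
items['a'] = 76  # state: {'a': 76}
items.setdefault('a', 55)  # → 76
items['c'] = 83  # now {'a': 76, 'c': 83}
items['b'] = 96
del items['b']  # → {'a': 76, 'c': 83}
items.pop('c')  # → 83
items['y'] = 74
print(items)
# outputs {'a': 76, 'y': 74}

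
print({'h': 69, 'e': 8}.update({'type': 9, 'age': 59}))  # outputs None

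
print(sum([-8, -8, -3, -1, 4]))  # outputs -16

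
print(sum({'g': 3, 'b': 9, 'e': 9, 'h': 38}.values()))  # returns 59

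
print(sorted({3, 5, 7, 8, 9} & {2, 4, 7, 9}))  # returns [7, 9]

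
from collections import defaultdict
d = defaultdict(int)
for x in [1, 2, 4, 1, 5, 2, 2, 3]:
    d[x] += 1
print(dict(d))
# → {1: 2, 2: 3, 4: 1, 5: 1, 3: 1}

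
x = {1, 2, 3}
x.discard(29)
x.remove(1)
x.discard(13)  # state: {2, 3}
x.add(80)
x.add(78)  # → {2, 3, 78, 80}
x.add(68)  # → {2, 3, 68, 78, 80}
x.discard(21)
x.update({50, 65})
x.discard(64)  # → {2, 3, 50, 65, 68, 78, 80}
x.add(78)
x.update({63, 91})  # {2, 3, 50, 63, 65, 68, 78, 80, 91}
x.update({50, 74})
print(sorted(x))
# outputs [2, 3, 50, 63, 65, 68, 74, 78, 80, 91]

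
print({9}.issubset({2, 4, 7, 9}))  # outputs True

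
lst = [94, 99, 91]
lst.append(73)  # [94, 99, 91, 73]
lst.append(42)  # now [94, 99, 91, 73, 42]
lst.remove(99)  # [94, 91, 73, 42]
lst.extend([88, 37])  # [94, 91, 73, 42, 88, 37]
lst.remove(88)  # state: [94, 91, 73, 42, 37]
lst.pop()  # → 37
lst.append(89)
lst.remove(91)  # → [94, 73, 42, 89]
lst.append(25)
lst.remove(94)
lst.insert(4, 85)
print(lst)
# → [73, 42, 89, 25, 85]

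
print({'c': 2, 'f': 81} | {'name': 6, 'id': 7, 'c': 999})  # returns {'c': 999, 'f': 81, 'name': 6, 'id': 7}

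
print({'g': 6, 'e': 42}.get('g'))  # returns 6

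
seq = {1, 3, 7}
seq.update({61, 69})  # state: {1, 3, 7, 61, 69}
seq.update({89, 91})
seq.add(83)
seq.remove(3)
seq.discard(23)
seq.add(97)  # {1, 7, 61, 69, 83, 89, 91, 97}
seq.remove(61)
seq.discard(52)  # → {1, 7, 69, 83, 89, 91, 97}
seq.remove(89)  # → {1, 7, 69, 83, 91, 97}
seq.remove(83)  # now {1, 7, 69, 91, 97}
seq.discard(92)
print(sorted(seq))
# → [1, 7, 69, 91, 97]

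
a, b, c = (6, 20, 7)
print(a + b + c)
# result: 33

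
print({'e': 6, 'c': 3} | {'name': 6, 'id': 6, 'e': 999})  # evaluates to {'e': 999, 'c': 3, 'name': 6, 'id': 6}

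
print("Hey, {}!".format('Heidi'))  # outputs Hey, Heidi!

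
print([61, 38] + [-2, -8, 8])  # [61, 38, -2, -8, 8]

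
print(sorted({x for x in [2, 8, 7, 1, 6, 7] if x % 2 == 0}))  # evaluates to [2, 6, 8]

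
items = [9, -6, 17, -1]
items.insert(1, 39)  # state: [9, 39, -6, 17, -1]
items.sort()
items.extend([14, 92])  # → [-6, -1, 9, 17, 39, 14, 92]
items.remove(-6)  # [-1, 9, 17, 39, 14, 92]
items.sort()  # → [-1, 9, 14, 17, 39, 92]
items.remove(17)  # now [-1, 9, 14, 39, 92]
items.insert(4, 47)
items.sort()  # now [-1, 9, 14, 39, 47, 92]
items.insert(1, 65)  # [-1, 65, 9, 14, 39, 47, 92]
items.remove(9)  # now [-1, 65, 14, 39, 47, 92]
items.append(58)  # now [-1, 65, 14, 39, 47, 92, 58]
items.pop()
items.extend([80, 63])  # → [-1, 65, 14, 39, 47, 92, 80, 63]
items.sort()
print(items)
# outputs [-1, 14, 39, 47, 63, 65, 80, 92]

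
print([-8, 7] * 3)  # [-8, 7, -8, 7, -8, 7]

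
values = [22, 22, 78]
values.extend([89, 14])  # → [22, 22, 78, 89, 14]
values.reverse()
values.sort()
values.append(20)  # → [14, 22, 22, 78, 89, 20]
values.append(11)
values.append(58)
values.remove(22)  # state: [14, 22, 78, 89, 20, 11, 58]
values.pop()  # 58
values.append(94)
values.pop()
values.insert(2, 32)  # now [14, 22, 32, 78, 89, 20, 11]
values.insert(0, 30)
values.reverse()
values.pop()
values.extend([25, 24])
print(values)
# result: [11, 20, 89, 78, 32, 22, 14, 25, 24]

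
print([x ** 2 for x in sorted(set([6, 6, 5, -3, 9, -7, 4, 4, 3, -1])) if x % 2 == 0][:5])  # [16, 36]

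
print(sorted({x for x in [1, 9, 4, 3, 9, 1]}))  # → [1, 3, 4, 9]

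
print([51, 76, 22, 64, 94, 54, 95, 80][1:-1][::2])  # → [76, 64, 54]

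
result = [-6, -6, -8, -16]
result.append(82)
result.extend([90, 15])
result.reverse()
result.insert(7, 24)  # [15, 90, 82, -16, -8, -6, -6, 24]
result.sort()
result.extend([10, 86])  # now [-16, -8, -6, -6, 15, 24, 82, 90, 10, 86]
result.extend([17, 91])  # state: [-16, -8, -6, -6, 15, 24, 82, 90, 10, 86, 17, 91]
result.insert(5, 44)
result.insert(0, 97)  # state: [97, -16, -8, -6, -6, 15, 44, 24, 82, 90, 10, 86, 17, 91]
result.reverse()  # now [91, 17, 86, 10, 90, 82, 24, 44, 15, -6, -6, -8, -16, 97]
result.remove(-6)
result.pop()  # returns 97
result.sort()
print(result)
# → [-16, -8, -6, 10, 15, 17, 24, 44, 82, 86, 90, 91]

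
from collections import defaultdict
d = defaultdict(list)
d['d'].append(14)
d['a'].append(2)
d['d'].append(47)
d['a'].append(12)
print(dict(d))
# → {'d': [14, 47], 'a': [2, 12]}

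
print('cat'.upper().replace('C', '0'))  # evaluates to 0AT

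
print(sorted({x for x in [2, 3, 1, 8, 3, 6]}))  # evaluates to [1, 2, 3, 6, 8]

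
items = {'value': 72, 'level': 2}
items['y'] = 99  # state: {'value': 72, 'level': 2, 'y': 99}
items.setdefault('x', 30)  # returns 30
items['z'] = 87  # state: {'value': 72, 'level': 2, 'y': 99, 'x': 30, 'z': 87}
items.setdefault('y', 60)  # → 99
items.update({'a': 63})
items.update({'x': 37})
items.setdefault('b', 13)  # 13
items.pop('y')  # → 99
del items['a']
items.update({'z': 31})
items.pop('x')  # 37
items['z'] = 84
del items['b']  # {'value': 72, 'level': 2, 'z': 84}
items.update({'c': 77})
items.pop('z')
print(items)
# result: {'value': 72, 'level': 2, 'c': 77}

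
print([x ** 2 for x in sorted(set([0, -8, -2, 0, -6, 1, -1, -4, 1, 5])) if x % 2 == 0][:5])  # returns [64, 36, 16, 4, 0]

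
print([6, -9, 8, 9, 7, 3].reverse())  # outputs None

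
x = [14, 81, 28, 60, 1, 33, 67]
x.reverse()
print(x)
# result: [67, 33, 1, 60, 28, 81, 14]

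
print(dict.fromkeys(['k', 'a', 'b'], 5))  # {'k': 5, 'a': 5, 'b': 5}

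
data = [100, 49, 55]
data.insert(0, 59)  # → [59, 100, 49, 55]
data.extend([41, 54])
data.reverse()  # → [54, 41, 55, 49, 100, 59]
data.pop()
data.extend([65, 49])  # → [54, 41, 55, 49, 100, 65, 49]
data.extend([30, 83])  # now [54, 41, 55, 49, 100, 65, 49, 30, 83]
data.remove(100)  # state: [54, 41, 55, 49, 65, 49, 30, 83]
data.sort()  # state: [30, 41, 49, 49, 54, 55, 65, 83]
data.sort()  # [30, 41, 49, 49, 54, 55, 65, 83]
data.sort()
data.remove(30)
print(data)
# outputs [41, 49, 49, 54, 55, 65, 83]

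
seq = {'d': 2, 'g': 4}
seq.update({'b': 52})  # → {'d': 2, 'g': 4, 'b': 52}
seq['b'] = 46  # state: {'d': 2, 'g': 4, 'b': 46}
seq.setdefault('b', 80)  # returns 46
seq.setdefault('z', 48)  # 48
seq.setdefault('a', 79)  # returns 79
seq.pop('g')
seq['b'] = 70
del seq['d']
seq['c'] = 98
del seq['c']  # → {'b': 70, 'z': 48, 'a': 79}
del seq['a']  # {'b': 70, 'z': 48}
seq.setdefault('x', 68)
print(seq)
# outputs {'b': 70, 'z': 48, 'x': 68}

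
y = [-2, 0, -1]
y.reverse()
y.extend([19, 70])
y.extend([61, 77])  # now [-1, 0, -2, 19, 70, 61, 77]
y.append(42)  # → [-1, 0, -2, 19, 70, 61, 77, 42]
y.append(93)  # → [-1, 0, -2, 19, 70, 61, 77, 42, 93]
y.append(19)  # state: [-1, 0, -2, 19, 70, 61, 77, 42, 93, 19]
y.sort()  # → [-2, -1, 0, 19, 19, 42, 61, 70, 77, 93]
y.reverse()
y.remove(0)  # [93, 77, 70, 61, 42, 19, 19, -1, -2]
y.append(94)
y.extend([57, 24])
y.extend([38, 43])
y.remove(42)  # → [93, 77, 70, 61, 19, 19, -1, -2, 94, 57, 24, 38, 43]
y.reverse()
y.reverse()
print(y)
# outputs [93, 77, 70, 61, 19, 19, -1, -2, 94, 57, 24, 38, 43]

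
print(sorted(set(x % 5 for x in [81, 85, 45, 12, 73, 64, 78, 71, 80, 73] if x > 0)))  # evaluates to [0, 1, 2, 3, 4]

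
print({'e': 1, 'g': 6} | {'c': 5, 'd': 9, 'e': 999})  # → {'e': 999, 'g': 6, 'c': 5, 'd': 9}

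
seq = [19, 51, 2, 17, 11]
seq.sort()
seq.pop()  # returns 51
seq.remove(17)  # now [2, 11, 19]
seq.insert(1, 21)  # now [2, 21, 11, 19]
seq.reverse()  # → [19, 11, 21, 2]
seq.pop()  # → 2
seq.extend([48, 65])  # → [19, 11, 21, 48, 65]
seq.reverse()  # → [65, 48, 21, 11, 19]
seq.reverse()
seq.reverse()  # [65, 48, 21, 11, 19]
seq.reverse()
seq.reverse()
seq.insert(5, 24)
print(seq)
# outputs [65, 48, 21, 11, 19, 24]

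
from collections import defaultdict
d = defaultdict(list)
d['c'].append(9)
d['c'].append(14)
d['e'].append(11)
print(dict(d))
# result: {'c': [9, 14], 'e': [11]}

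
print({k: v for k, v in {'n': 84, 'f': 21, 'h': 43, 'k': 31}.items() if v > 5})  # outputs {'n': 84, 'f': 21, 'h': 43, 'k': 31}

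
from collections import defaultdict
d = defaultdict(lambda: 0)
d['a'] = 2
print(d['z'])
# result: 0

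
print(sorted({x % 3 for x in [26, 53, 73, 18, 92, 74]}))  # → [0, 1, 2]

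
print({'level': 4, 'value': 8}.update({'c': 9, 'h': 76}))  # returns None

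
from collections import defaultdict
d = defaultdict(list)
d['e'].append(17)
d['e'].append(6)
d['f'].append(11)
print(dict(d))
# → {'e': [17, 6], 'f': [11]}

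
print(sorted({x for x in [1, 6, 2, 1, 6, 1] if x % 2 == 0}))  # [2, 6]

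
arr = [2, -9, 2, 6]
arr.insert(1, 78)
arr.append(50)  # [2, 78, -9, 2, 6, 50]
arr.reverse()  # [50, 6, 2, -9, 78, 2]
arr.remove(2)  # [50, 6, -9, 78, 2]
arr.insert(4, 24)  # [50, 6, -9, 78, 24, 2]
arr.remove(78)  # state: [50, 6, -9, 24, 2]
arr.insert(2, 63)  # [50, 6, 63, -9, 24, 2]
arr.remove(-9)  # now [50, 6, 63, 24, 2]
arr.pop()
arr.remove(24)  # [50, 6, 63]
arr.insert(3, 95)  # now [50, 6, 63, 95]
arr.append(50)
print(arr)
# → [50, 6, 63, 95, 50]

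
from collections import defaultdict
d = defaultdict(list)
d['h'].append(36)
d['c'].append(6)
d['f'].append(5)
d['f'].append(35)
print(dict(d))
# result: {'h': [36], 'c': [6], 'f': [5, 35]}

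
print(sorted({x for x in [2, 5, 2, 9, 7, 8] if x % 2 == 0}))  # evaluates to [2, 8]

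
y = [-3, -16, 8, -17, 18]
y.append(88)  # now [-3, -16, 8, -17, 18, 88]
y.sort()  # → [-17, -16, -3, 8, 18, 88]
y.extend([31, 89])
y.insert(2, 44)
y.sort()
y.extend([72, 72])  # [-17, -16, -3, 8, 18, 31, 44, 88, 89, 72, 72]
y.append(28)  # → [-17, -16, -3, 8, 18, 31, 44, 88, 89, 72, 72, 28]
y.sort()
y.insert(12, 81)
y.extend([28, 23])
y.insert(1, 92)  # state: [-17, 92, -16, -3, 8, 18, 28, 31, 44, 72, 72, 88, 89, 81, 28, 23]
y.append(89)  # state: [-17, 92, -16, -3, 8, 18, 28, 31, 44, 72, 72, 88, 89, 81, 28, 23, 89]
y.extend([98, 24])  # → [-17, 92, -16, -3, 8, 18, 28, 31, 44, 72, 72, 88, 89, 81, 28, 23, 89, 98, 24]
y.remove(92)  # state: [-17, -16, -3, 8, 18, 28, 31, 44, 72, 72, 88, 89, 81, 28, 23, 89, 98, 24]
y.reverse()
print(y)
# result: [24, 98, 89, 23, 28, 81, 89, 88, 72, 72, 44, 31, 28, 18, 8, -3, -16, -17]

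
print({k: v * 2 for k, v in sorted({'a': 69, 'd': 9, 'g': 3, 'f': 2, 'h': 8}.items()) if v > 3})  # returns {'a': 138, 'd': 18, 'h': 16}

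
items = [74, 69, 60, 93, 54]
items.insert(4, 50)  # [74, 69, 60, 93, 50, 54]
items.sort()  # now [50, 54, 60, 69, 74, 93]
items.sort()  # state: [50, 54, 60, 69, 74, 93]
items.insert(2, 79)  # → [50, 54, 79, 60, 69, 74, 93]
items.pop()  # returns 93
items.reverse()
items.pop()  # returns 50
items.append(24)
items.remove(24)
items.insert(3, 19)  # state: [74, 69, 60, 19, 79, 54]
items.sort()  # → [19, 54, 60, 69, 74, 79]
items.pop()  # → 79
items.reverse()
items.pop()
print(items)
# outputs [74, 69, 60, 54]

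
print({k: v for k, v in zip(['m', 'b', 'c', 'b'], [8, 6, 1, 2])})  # {'m': 8, 'b': 2, 'c': 1}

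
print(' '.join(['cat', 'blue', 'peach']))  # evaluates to cat blue peach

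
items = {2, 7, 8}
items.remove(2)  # {7, 8}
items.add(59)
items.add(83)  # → {7, 8, 59, 83}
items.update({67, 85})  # {7, 8, 59, 67, 83, 85}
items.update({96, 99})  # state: {7, 8, 59, 67, 83, 85, 96, 99}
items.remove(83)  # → {7, 8, 59, 67, 85, 96, 99}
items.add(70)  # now {7, 8, 59, 67, 70, 85, 96, 99}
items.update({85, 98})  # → {7, 8, 59, 67, 70, 85, 96, 98, 99}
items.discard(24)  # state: {7, 8, 59, 67, 70, 85, 96, 98, 99}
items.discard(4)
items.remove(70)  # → {7, 8, 59, 67, 85, 96, 98, 99}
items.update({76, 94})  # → {7, 8, 59, 67, 76, 85, 94, 96, 98, 99}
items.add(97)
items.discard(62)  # {7, 8, 59, 67, 76, 85, 94, 96, 97, 98, 99}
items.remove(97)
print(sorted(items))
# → [7, 8, 59, 67, 76, 85, 94, 96, 98, 99]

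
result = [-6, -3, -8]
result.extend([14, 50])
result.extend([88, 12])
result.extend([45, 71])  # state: [-6, -3, -8, 14, 50, 88, 12, 45, 71]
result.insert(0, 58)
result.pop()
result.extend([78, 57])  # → [58, -6, -3, -8, 14, 50, 88, 12, 45, 78, 57]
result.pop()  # 57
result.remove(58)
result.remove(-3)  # [-6, -8, 14, 50, 88, 12, 45, 78]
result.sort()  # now [-8, -6, 12, 14, 45, 50, 78, 88]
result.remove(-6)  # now [-8, 12, 14, 45, 50, 78, 88]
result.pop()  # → 88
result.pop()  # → 78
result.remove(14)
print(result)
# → [-8, 12, 45, 50]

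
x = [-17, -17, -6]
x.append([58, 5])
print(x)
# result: [-17, -17, -6, [58, 5]]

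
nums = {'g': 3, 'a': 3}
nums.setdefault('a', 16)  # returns 3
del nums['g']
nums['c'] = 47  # {'a': 3, 'c': 47}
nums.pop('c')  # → 47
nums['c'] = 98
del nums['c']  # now {'a': 3}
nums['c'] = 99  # {'a': 3, 'c': 99}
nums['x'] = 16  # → {'a': 3, 'c': 99, 'x': 16}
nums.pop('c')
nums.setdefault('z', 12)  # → 12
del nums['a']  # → {'x': 16, 'z': 12}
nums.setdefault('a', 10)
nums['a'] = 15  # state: {'x': 16, 'z': 12, 'a': 15}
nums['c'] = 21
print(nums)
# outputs {'x': 16, 'z': 12, 'a': 15, 'c': 21}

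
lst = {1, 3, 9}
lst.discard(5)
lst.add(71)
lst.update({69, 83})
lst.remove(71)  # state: {1, 3, 9, 69, 83}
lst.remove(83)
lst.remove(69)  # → {1, 3, 9}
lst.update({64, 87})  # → {1, 3, 9, 64, 87}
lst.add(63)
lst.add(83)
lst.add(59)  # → {1, 3, 9, 59, 63, 64, 83, 87}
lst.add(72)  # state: {1, 3, 9, 59, 63, 64, 72, 83, 87}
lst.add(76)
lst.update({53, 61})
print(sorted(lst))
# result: [1, 3, 9, 53, 59, 61, 63, 64, 72, 76, 83, 87]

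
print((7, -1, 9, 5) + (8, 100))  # (7, -1, 9, 5, 8, 100)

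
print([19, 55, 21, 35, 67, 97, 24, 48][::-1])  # [48, 24, 97, 67, 35, 21, 55, 19]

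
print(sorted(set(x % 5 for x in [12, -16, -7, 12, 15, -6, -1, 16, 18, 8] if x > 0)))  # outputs [0, 1, 2, 3]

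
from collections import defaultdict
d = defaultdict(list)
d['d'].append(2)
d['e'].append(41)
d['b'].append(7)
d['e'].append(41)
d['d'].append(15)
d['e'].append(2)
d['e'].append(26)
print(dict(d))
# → {'d': [2, 15], 'e': [41, 41, 2, 26], 'b': [7]}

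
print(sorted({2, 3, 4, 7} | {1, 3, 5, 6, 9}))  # [1, 2, 3, 4, 5, 6, 7, 9]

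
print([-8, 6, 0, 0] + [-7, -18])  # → [-8, 6, 0, 0, -7, -18]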